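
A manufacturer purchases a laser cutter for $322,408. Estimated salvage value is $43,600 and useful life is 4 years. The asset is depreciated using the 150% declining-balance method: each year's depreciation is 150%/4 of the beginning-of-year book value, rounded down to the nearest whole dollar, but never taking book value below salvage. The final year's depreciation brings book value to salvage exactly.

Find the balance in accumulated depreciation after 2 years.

Depreciable base = $322,408 − $43,600 = $278,808.
Year 1: ⌊$322,408 × 150%/4⌋ = $120,903. Book value $201,505.
Year 2: ⌊$201,505 × 150%/4⌋ = $75,564. Book value $125,941.
Accumulated through year 2 = $322,408 − $125,941 = $196,467.

$196,467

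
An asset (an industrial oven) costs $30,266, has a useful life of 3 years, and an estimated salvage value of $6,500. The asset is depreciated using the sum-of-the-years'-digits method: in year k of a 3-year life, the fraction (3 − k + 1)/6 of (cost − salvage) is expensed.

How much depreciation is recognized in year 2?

Depreciable base = $30,266 − $6,500 = $23,766.
Sum of the years' digits = 3+2+1 = 6.
Year 1: $23,766 × 3/6 = $11,883. Book value $18,383.
Year 2: $23,766 × 2/6 = $7,922. Book value $10,461.

$7,922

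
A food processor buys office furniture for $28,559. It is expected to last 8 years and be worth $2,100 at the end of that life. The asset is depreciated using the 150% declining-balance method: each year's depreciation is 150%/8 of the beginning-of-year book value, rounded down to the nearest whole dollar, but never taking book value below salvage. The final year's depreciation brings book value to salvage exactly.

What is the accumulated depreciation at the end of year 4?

Depreciable base = $28,559 − $2,100 = $26,459.
Year 1: ⌊$28,559 × 150%/8⌋ = $5,354. Book value $23,205.
Year 2: ⌊$23,205 × 150%/8⌋ = $4,350. Book value $18,855.
Year 3: ⌊$18,855 × 150%/8⌋ = $3,535. Book value $15,320.
Year 4: ⌊$15,320 × 150%/8⌋ = $2,872. Book value $12,448.
Accumulated through year 4 = $28,559 − $12,448 = $16,111.

$16,111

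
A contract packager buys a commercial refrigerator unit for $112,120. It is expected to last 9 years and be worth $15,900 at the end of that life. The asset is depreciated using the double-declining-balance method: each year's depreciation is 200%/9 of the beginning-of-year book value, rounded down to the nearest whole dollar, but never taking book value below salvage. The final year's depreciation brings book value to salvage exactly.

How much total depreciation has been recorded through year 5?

Depreciable base = $112,120 − $15,900 = $96,220.
Year 1: ⌊$112,120 × 200%/9⌋ = $24,915. Book value $87,205.
Year 2: ⌊$87,205 × 200%/9⌋ = $19,378. Book value $67,827.
Year 3: ⌊$67,827 × 200%/9⌋ = $15,072. Book value $52,755.
Year 4: ⌊$52,755 × 200%/9⌋ = $11,723. Book value $41,032.
Year 5: ⌊$41,032 × 200%/9⌋ = $9,118. Book value $31,914.
Accumulated through year 5 = $112,120 − $31,914 = $80,206.

$80,206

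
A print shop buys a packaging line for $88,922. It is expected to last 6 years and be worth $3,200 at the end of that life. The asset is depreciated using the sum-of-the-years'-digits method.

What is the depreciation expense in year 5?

$8,164

Depreciable base = $88,922 − $3,200 = $85,722.
Sum of the years' digits = 6+5+4+3+2+1 = 21.
Year 1: $85,722 × 6/21 = $24,492. Book value $64,430.
Year 2: $85,722 × 5/21 = $20,410. Book value $44,020.
Year 3: $85,722 × 4/21 = $16,328. Book value $27,692.
Year 4: $85,722 × 3/21 = $12,246. Book value $15,446.
Year 5: $85,722 × 2/21 = $8,164. Book value $7,282.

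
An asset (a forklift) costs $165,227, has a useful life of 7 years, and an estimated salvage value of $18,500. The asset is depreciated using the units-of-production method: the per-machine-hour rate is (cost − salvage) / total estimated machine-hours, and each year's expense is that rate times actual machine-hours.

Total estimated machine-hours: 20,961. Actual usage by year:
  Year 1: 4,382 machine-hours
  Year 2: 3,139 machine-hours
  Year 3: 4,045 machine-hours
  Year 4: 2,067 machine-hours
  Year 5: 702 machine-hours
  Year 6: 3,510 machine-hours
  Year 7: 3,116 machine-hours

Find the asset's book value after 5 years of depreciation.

$64,882

Depreciable base = $165,227 − $18,500 = $146,727.
Rate = $146,727 / 20,961 machine-hours = $7 per machine-hour.
Year 1: 4,382 × $7 = $30,674. Book value $134,553.
Year 2: 3,139 × $7 = $21,973. Book value $112,580.
Year 3: 4,045 × $7 = $28,315. Book value $84,265.
Year 4: 2,067 × $7 = $14,469. Book value $69,796.
Year 5: 702 × $7 = $4,914. Book value $64,882.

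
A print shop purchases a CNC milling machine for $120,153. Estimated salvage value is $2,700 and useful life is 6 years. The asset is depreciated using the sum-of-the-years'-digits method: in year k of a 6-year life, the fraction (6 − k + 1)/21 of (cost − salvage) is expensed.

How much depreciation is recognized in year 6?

Depreciable base = $120,153 − $2,700 = $117,453.
Sum of the years' digits = 6+5+4+3+2+1 = 21.
Year 1: $117,453 × 6/21 = $33,558. Book value $86,595.
Year 2: $117,453 × 5/21 = $27,965. Book value $58,630.
Year 3: $117,453 × 4/21 = $22,372. Book value $36,258.
Year 4: $117,453 × 3/21 = $16,779. Book value $19,479.
Year 5: $117,453 × 2/21 = $11,186. Book value $8,293.
Year 6: $117,453 × 1/21 = $5,593. Book value $2,700.

$5,593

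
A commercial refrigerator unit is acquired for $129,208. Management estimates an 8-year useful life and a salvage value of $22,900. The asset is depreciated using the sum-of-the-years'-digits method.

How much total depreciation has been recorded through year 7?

Depreciable base = $129,208 − $22,900 = $106,308.
Sum of the years' digits = 8+7+6+5+4+3+2+1 = 36.
Year 1: $106,308 × 8/36 = $23,624. Book value $105,584.
Year 2: $106,308 × 7/36 = $20,671. Book value $84,913.
Year 3: $106,308 × 6/36 = $17,718. Book value $67,195.
Year 4: $106,308 × 5/36 = $14,765. Book value $52,430.
Year 5: $106,308 × 4/36 = $11,812. Book value $40,618.
Year 6: $106,308 × 3/36 = $8,859. Book value $31,759.
Year 7: $106,308 × 2/36 = $5,906. Book value $25,853.
Accumulated through year 7 = $129,208 − $25,853 = $103,355.

$103,355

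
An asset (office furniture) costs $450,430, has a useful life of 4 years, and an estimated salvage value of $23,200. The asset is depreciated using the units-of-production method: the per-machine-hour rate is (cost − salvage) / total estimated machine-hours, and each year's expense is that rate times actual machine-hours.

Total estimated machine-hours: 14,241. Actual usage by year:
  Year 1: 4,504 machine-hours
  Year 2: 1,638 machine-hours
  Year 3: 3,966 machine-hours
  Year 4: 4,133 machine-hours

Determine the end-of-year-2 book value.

Depreciable base = $450,430 − $23,200 = $427,230.
Rate = $427,230 / 14,241 machine-hours = $30 per machine-hour.
Year 1: 4,504 × $30 = $135,120. Book value $315,310.
Year 2: 1,638 × $30 = $49,140. Book value $266,170.

$266,170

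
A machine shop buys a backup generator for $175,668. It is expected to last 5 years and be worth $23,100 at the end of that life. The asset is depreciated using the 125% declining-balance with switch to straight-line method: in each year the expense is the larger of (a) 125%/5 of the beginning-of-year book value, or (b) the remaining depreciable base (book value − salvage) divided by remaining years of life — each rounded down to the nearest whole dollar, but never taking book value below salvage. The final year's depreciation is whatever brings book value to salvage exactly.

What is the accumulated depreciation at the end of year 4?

$127,330

Depreciable base = $175,668 − $23,100 = $152,568.
Year 1: DB = ⌊$175,668 × 125%/5⌋ = $43,917; SL = ⌊$152,568/5⌋ = $30,513 → take DB $43,917. Book value $131,751.
Year 2: DB = ⌊$131,751 × 125%/5⌋ = $32,937; SL = ⌊$108,651/4⌋ = $27,162 → take DB $32,937. Book value $98,814.
Year 3: DB = ⌊$98,814 × 125%/5⌋ = $24,703; SL = ⌊$75,714/3⌋ = $25,238 → take SL $25,238. Book value $73,576.
Year 4: DB = ⌊$73,576 × 125%/5⌋ = $18,394; SL = ⌊$50,476/2⌋ = $25,238 → take SL $25,238. Book value $48,338.
Accumulated through year 4 = $175,668 − $48,338 = $127,330.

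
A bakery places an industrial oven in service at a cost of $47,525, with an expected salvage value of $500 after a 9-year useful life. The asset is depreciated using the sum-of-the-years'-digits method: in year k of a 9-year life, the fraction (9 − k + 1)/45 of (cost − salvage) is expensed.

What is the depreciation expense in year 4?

$6,270

Depreciable base = $47,525 − $500 = $47,025.
Sum of the years' digits = 9+8+7+6+5+4+3+2+1 = 45.
Year 1: $47,025 × 9/45 = $9,405. Book value $38,120.
Year 2: $47,025 × 8/45 = $8,360. Book value $29,760.
Year 3: $47,025 × 7/45 = $7,315. Book value $22,445.
Year 4: $47,025 × 6/45 = $6,270. Book value $16,175.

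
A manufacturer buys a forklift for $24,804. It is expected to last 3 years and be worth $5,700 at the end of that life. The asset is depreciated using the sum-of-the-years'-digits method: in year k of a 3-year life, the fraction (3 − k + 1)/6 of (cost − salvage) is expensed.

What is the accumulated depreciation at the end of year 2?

Depreciable base = $24,804 − $5,700 = $19,104.
Sum of the years' digits = 3+2+1 = 6.
Year 1: $19,104 × 3/6 = $9,552. Book value $15,252.
Year 2: $19,104 × 2/6 = $6,368. Book value $8,884.
Accumulated through year 2 = $24,804 − $8,884 = $15,920.

$15,920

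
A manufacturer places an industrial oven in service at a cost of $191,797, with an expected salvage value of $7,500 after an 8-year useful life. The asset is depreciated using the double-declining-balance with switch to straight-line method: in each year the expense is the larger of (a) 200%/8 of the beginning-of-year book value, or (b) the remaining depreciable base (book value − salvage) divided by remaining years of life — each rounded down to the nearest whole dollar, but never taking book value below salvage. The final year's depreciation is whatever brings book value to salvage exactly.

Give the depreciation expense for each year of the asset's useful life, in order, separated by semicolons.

$47,949; $35,962; $26,971; $20,228; $15,171; $12,672; $12,672; $12,672

Depreciable base = $191,797 − $7,500 = $184,297.
Year 1: DB = ⌊$191,797 × 200%/8⌋ = $47,949; SL = ⌊$184,297/8⌋ = $23,037 → take DB $47,949. Book value $143,848.
Year 2: DB = ⌊$143,848 × 200%/8⌋ = $35,962; SL = ⌊$136,348/7⌋ = $19,478 → take DB $35,962. Book value $107,886.
Year 3: DB = ⌊$107,886 × 200%/8⌋ = $26,971; SL = ⌊$100,386/6⌋ = $16,731 → take DB $26,971. Book value $80,915.
Year 4: DB = ⌊$80,915 × 200%/8⌋ = $20,228; SL = ⌊$73,415/5⌋ = $14,683 → take DB $20,228. Book value $60,687.
Year 5: DB = ⌊$60,687 × 200%/8⌋ = $15,171; SL = ⌊$53,187/4⌋ = $13,296 → take DB $15,171. Book value $45,516.
Year 6: DB = ⌊$45,516 × 200%/8⌋ = $11,379; SL = ⌊$38,016/3⌋ = $12,672 → take SL $12,672. Book value $32,844.
Year 7: DB = ⌊$32,844 × 200%/8⌋ = $8,211; SL = ⌊$25,344/2⌋ = $12,672 → take SL $12,672. Book value $20,172.
Year 8 (final): $20,172 − $7,500 = $12,672. Book value $7,500.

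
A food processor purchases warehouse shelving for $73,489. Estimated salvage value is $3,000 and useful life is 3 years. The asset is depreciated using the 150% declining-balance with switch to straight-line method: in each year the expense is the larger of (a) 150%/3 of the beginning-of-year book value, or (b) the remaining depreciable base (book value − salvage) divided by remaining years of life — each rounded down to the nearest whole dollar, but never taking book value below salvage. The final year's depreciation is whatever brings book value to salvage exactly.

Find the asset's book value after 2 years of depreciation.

Depreciable base = $73,489 − $3,000 = $70,489.
Year 1: DB = ⌊$73,489 × 150%/3⌋ = $36,744; SL = ⌊$70,489/3⌋ = $23,496 → take DB $36,744. Book value $36,745.
Year 2: DB = ⌊$36,745 × 150%/3⌋ = $18,372; SL = ⌊$33,745/2⌋ = $16,872 → take DB $18,372. Book value $18,373.

$18,373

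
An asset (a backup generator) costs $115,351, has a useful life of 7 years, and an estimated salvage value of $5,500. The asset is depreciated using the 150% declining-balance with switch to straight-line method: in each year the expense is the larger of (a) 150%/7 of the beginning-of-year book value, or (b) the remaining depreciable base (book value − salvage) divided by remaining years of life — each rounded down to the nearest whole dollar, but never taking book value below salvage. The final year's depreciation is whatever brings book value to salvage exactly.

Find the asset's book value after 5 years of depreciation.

$30,727

Depreciable base = $115,351 − $5,500 = $109,851.
Year 1: DB = ⌊$115,351 × 150%/7⌋ = $24,718; SL = ⌊$109,851/7⌋ = $15,693 → take DB $24,718. Book value $90,633.
Year 2: DB = ⌊$90,633 × 150%/7⌋ = $19,421; SL = ⌊$85,133/6⌋ = $14,188 → take DB $19,421. Book value $71,212.
Year 3: DB = ⌊$71,212 × 150%/7⌋ = $15,259; SL = ⌊$65,712/5⌋ = $13,142 → take DB $15,259. Book value $55,953.
Year 4: DB = ⌊$55,953 × 150%/7⌋ = $11,989; SL = ⌊$50,453/4⌋ = $12,613 → take SL $12,613. Book value $43,340.
Year 5: DB = ⌊$43,340 × 150%/7⌋ = $9,287; SL = ⌊$37,840/3⌋ = $12,613 → take SL $12,613. Book value $30,727.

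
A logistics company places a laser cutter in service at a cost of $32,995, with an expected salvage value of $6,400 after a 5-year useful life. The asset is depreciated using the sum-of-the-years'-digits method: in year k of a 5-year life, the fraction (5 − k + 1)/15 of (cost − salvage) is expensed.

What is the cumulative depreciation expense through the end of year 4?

Depreciable base = $32,995 − $6,400 = $26,595.
Sum of the years' digits = 5+4+3+2+1 = 15.
Year 1: $26,595 × 5/15 = $8,865. Book value $24,130.
Year 2: $26,595 × 4/15 = $7,092. Book value $17,038.
Year 3: $26,595 × 3/15 = $5,319. Book value $11,719.
Year 4: $26,595 × 2/15 = $3,546. Book value $8,173.
Accumulated through year 4 = $32,995 − $8,173 = $24,822.

$24,822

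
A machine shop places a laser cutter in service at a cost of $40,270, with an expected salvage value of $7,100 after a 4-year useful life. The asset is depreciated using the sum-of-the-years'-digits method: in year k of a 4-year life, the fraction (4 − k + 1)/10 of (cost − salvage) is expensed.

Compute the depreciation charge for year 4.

$3,317

Depreciable base = $40,270 − $7,100 = $33,170.
Sum of the years' digits = 4+3+2+1 = 10.
Year 1: $33,170 × 4/10 = $13,268. Book value $27,002.
Year 2: $33,170 × 3/10 = $9,951. Book value $17,051.
Year 3: $33,170 × 2/10 = $6,634. Book value $10,417.
Year 4: $33,170 × 1/10 = $3,317. Book value $7,100.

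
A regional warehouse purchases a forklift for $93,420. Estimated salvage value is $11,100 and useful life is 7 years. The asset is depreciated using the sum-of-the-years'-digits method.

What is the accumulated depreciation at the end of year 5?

Depreciable base = $93,420 − $11,100 = $82,320.
Sum of the years' digits = 7+6+5+4+3+2+1 = 28.
Year 1: $82,320 × 7/28 = $20,580. Book value $72,840.
Year 2: $82,320 × 6/28 = $17,640. Book value $55,200.
Year 3: $82,320 × 5/28 = $14,700. Book value $40,500.
Year 4: $82,320 × 4/28 = $11,760. Book value $28,740.
Year 5: $82,320 × 3/28 = $8,820. Book value $19,920.
Accumulated through year 5 = $93,420 − $19,920 = $73,500.

$73,500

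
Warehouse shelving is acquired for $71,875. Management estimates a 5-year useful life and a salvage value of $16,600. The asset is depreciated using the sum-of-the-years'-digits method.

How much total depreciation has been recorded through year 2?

Depreciable base = $71,875 − $16,600 = $55,275.
Sum of the years' digits = 5+4+3+2+1 = 15.
Year 1: $55,275 × 5/15 = $18,425. Book value $53,450.
Year 2: $55,275 × 4/15 = $14,740. Book value $38,710.
Accumulated through year 2 = $71,875 − $38,710 = $33,165.

$33,165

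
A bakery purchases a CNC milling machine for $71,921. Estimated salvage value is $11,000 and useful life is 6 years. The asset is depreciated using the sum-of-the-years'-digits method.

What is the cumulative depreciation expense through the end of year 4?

Depreciable base = $71,921 − $11,000 = $60,921.
Sum of the years' digits = 6+5+4+3+2+1 = 21.
Year 1: $60,921 × 6/21 = $17,406. Book value $54,515.
Year 2: $60,921 × 5/21 = $14,505. Book value $40,010.
Year 3: $60,921 × 4/21 = $11,604. Book value $28,406.
Year 4: $60,921 × 3/21 = $8,703. Book value $19,703.
Accumulated through year 4 = $71,921 − $19,703 = $52,218.

$52,218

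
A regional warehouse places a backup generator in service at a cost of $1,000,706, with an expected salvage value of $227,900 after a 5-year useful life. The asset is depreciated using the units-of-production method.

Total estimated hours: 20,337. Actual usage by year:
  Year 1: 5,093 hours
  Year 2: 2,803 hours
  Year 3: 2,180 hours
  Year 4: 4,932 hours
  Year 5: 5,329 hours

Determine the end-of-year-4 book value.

Depreciable base = $1,000,706 − $227,900 = $772,806.
Rate = $772,806 / 20,337 hours = $38 per hour.
Year 1: 5,093 × $38 = $193,534. Book value $807,172.
Year 2: 2,803 × $38 = $106,514. Book value $700,658.
Year 3: 2,180 × $38 = $82,840. Book value $617,818.
Year 4: 4,932 × $38 = $187,416. Book value $430,402.

$430,402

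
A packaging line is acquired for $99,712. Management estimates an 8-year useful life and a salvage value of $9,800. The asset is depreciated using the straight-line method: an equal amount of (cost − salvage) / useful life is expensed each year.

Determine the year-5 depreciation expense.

Depreciable base = $99,712 − $9,800 = $89,912.
Annual expense = $89,912 / 8 = $11,239.

$11,239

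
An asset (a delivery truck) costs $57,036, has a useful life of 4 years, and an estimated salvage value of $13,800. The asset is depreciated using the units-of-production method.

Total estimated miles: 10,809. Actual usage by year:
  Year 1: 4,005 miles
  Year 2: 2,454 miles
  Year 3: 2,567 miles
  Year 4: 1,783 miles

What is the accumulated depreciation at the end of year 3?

Depreciable base = $57,036 − $13,800 = $43,236.
Rate = $43,236 / 10,809 miles = $4 per mile.
Year 1: 4,005 × $4 = $16,020. Book value $41,016.
Year 2: 2,454 × $4 = $9,816. Book value $31,200.
Year 3: 2,567 × $4 = $10,268. Book value $20,932.
Accumulated through year 3 = $57,036 − $20,932 = $36,104.

$36,104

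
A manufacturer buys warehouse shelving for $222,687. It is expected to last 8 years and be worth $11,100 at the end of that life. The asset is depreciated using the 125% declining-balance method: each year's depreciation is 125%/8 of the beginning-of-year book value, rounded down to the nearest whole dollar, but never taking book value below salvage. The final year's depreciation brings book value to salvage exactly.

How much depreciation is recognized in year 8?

Depreciable base = $222,687 − $11,100 = $211,587.
Year 1: ⌊$222,687 × 125%/8⌋ = $34,794. Book value $187,893.
Year 2: ⌊$187,893 × 125%/8⌋ = $29,358. Book value $158,535.
Year 3: ⌊$158,535 × 125%/8⌋ = $24,771. Book value $133,764.
Year 4: ⌊$133,764 × 125%/8⌋ = $20,900. Book value $112,864.
Year 5: ⌊$112,864 × 125%/8⌋ = $17,635. Book value $95,229.
Year 6: ⌊$95,229 × 125%/8⌋ = $14,879. Book value $80,350.
Year 7: ⌊$80,350 × 125%/8⌋ = $12,554. Book value $67,796.
Year 8 (final): $67,796 − $11,100 = $56,696. Book value $11,100.

$56,696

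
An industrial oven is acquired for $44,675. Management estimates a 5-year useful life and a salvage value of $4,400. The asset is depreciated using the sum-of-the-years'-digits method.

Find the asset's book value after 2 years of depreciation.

Depreciable base = $44,675 − $4,400 = $40,275.
Sum of the years' digits = 5+4+3+2+1 = 15.
Year 1: $40,275 × 5/15 = $13,425. Book value $31,250.
Year 2: $40,275 × 4/15 = $10,740. Book value $20,510.

$20,510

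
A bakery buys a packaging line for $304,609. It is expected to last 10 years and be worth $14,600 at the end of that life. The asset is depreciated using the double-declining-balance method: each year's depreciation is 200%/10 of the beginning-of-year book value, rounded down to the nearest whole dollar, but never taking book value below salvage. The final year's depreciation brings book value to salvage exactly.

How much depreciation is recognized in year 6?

Depreciable base = $304,609 − $14,600 = $290,009.
Year 1: ⌊$304,609 × 200%/10⌋ = $60,921. Book value $243,688.
Year 2: ⌊$243,688 × 200%/10⌋ = $48,737. Book value $194,951.
Year 3: ⌊$194,951 × 200%/10⌋ = $38,990. Book value $155,961.
Year 4: ⌊$155,961 × 200%/10⌋ = $31,192. Book value $124,769.
Year 5: ⌊$124,769 × 200%/10⌋ = $24,953. Book value $99,816.
Year 6: ⌊$99,816 × 200%/10⌋ = $19,963. Book value $79,853.

$19,963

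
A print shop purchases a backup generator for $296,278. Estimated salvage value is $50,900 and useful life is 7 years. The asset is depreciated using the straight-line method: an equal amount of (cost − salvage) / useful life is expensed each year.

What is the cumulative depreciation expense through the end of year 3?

$105,162

Depreciable base = $296,278 − $50,900 = $245,378.
Annual expense = $245,378 / 7 = $35,054.
End of year 1: book value $261,224.
End of year 2: book value $226,170.
End of year 3: book value $191,116.
Accumulated through year 3 = $296,278 − $191,116 = $105,162.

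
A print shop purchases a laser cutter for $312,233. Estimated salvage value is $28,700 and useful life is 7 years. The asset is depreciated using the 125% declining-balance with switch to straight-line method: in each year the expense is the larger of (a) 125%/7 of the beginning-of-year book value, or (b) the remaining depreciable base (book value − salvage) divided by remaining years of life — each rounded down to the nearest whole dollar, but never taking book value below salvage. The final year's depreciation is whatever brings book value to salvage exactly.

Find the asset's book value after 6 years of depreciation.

Depreciable base = $312,233 − $28,700 = $283,533.
Year 1: DB = ⌊$312,233 × 125%/7⌋ = $55,755; SL = ⌊$283,533/7⌋ = $40,504 → take DB $55,755. Book value $256,478.
Year 2: DB = ⌊$256,478 × 125%/7⌋ = $45,799; SL = ⌊$227,778/6⌋ = $37,963 → take DB $45,799. Book value $210,679.
Year 3: DB = ⌊$210,679 × 125%/7⌋ = $37,621; SL = ⌊$181,979/5⌋ = $36,395 → take DB $37,621. Book value $173,058.
Year 4: DB = ⌊$173,058 × 125%/7⌋ = $30,903; SL = ⌊$144,358/4⌋ = $36,089 → take SL $36,089. Book value $136,969.
Year 5: DB = ⌊$136,969 × 125%/7⌋ = $24,458; SL = ⌊$108,269/3⌋ = $36,089 → take SL $36,089. Book value $100,880.
Year 6: DB = ⌊$100,880 × 125%/7⌋ = $18,014; SL = ⌊$72,180/2⌋ = $36,090 → take SL $36,090. Book value $64,790.

$64,790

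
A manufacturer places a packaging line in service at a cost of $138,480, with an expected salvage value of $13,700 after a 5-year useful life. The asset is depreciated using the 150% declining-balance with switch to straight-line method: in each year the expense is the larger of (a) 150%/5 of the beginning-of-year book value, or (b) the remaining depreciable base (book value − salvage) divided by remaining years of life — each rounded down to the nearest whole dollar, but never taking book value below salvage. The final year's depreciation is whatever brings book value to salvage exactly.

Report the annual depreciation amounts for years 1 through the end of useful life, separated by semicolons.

Depreciable base = $138,480 − $13,700 = $124,780.
Year 1: DB = ⌊$138,480 × 150%/5⌋ = $41,544; SL = ⌊$124,780/5⌋ = $24,956 → take DB $41,544. Book value $96,936.
Year 2: DB = ⌊$96,936 × 150%/5⌋ = $29,080; SL = ⌊$83,236/4⌋ = $20,809 → take DB $29,080. Book value $67,856.
Year 3: DB = ⌊$67,856 × 150%/5⌋ = $20,356; SL = ⌊$54,156/3⌋ = $18,052 → take DB $20,356. Book value $47,500.
Year 4: DB = ⌊$47,500 × 150%/5⌋ = $14,250; SL = ⌊$33,800/2⌋ = $16,900 → take SL $16,900. Book value $30,600.
Year 5 (final): $30,600 − $13,700 = $16,900. Book value $13,700.

$41,544; $29,080; $20,356; $16,900; $16,900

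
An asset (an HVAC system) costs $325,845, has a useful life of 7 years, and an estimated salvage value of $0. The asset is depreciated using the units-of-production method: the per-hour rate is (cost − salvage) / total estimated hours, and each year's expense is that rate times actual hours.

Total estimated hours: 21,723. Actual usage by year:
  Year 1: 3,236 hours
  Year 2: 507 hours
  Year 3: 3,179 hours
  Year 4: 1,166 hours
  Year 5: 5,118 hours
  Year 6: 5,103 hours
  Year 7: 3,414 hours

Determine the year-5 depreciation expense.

$76,770

Depreciable base = $325,845 − $0 = $325,845.
Rate = $325,845 / 21,723 hours = $15 per hour.
Year 1: 3,236 × $15 = $48,540. Book value $277,305.
Year 2: 507 × $15 = $7,605. Book value $269,700.
Year 3: 3,179 × $15 = $47,685. Book value $222,015.
Year 4: 1,166 × $15 = $17,490. Book value $204,525.
Year 5: 5,118 × $15 = $76,770. Book value $127,755.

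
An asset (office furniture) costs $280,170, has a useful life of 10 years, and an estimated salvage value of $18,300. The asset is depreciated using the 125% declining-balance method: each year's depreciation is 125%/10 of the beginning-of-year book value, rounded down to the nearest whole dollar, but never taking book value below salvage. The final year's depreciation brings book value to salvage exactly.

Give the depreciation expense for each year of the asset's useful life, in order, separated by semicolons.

$35,021; $30,643; $26,813; $23,461; $20,529; $17,962; $15,717; $13,753; $12,033; $65,938

Depreciable base = $280,170 − $18,300 = $261,870.
Year 1: ⌊$280,170 × 125%/10⌋ = $35,021. Book value $245,149.
Year 2: ⌊$245,149 × 125%/10⌋ = $30,643. Book value $214,506.
Year 3: ⌊$214,506 × 125%/10⌋ = $26,813. Book value $187,693.
Year 4: ⌊$187,693 × 125%/10⌋ = $23,461. Book value $164,232.
Year 5: ⌊$164,232 × 125%/10⌋ = $20,529. Book value $143,703.
Year 6: ⌊$143,703 × 125%/10⌋ = $17,962. Book value $125,741.
Year 7: ⌊$125,741 × 125%/10⌋ = $15,717. Book value $110,024.
Year 8: ⌊$110,024 × 125%/10⌋ = $13,753. Book value $96,271.
Year 9: ⌊$96,271 × 125%/10⌋ = $12,033. Book value $84,238.
Year 10 (final): $84,238 − $18,300 = $65,938. Book value $18,300.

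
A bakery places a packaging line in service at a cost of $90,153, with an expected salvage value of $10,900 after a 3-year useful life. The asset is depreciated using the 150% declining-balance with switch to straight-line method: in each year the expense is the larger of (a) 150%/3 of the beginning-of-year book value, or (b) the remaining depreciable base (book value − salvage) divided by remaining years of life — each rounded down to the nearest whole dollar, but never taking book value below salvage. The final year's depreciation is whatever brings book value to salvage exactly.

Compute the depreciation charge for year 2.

$22,538

Depreciable base = $90,153 − $10,900 = $79,253.
Year 1: DB = ⌊$90,153 × 150%/3⌋ = $45,076; SL = ⌊$79,253/3⌋ = $26,417 → take DB $45,076. Book value $45,077.
Year 2: DB = ⌊$45,077 × 150%/3⌋ = $22,538; SL = ⌊$34,177/2⌋ = $17,088 → take DB $22,538. Book value $22,539.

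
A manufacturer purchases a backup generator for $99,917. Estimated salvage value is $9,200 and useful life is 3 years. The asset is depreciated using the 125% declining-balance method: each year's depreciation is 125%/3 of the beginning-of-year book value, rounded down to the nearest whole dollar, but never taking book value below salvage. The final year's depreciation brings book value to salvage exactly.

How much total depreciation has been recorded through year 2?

$65,917

Depreciable base = $99,917 − $9,200 = $90,717.
Year 1: ⌊$99,917 × 125%/3⌋ = $41,632. Book value $58,285.
Year 2: ⌊$58,285 × 125%/3⌋ = $24,285. Book value $34,000.
Accumulated through year 2 = $99,917 − $34,000 = $65,917.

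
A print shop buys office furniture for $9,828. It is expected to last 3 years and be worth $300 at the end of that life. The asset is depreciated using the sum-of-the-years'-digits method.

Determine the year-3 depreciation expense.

$1,588

Depreciable base = $9,828 − $300 = $9,528.
Sum of the years' digits = 3+2+1 = 6.
Year 1: $9,528 × 3/6 = $4,764. Book value $5,064.
Year 2: $9,528 × 2/6 = $3,176. Book value $1,888.
Year 3: $9,528 × 1/6 = $1,588. Book value $300.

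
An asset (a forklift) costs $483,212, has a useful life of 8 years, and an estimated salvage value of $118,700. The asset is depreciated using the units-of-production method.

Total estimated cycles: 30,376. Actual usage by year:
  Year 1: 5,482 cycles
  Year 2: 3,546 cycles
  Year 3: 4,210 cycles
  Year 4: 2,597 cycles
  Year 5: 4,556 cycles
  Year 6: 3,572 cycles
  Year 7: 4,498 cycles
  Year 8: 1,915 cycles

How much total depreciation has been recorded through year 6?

Depreciable base = $483,212 − $118,700 = $364,512.
Rate = $364,512 / 30,376 cycles = $12 per cycle.
Year 1: 5,482 × $12 = $65,784. Book value $417,428.
Year 2: 3,546 × $12 = $42,552. Book value $374,876.
Year 3: 4,210 × $12 = $50,520. Book value $324,356.
Year 4: 2,597 × $12 = $31,164. Book value $293,192.
Year 5: 4,556 × $12 = $54,672. Book value $238,520.
Year 6: 3,572 × $12 = $42,864. Book value $195,656.
Accumulated through year 6 = $483,212 − $195,656 = $287,556.

$287,556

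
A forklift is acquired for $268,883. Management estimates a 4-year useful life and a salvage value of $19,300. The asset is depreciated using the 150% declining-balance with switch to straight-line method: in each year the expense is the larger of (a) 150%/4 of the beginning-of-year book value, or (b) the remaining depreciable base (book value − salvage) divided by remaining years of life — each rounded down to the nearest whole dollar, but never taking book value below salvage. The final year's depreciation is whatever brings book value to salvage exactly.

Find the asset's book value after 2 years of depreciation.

$105,033

Depreciable base = $268,883 − $19,300 = $249,583.
Year 1: DB = ⌊$268,883 × 150%/4⌋ = $100,831; SL = ⌊$249,583/4⌋ = $62,395 → take DB $100,831. Book value $168,052.
Year 2: DB = ⌊$168,052 × 150%/4⌋ = $63,019; SL = ⌊$148,752/3⌋ = $49,584 → take DB $63,019. Book value $105,033.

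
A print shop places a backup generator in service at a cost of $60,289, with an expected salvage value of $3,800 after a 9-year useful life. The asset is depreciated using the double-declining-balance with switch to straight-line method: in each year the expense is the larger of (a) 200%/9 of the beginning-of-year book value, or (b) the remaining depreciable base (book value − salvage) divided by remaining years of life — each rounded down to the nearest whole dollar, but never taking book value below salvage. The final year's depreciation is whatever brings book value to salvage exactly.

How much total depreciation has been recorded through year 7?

$50,123

Depreciable base = $60,289 − $3,800 = $56,489.
Year 1: DB = ⌊$60,289 × 200%/9⌋ = $13,397; SL = ⌊$56,489/9⌋ = $6,276 → take DB $13,397. Book value $46,892.
Year 2: DB = ⌊$46,892 × 200%/9⌋ = $10,420; SL = ⌊$43,092/8⌋ = $5,386 → take DB $10,420. Book value $36,472.
Year 3: DB = ⌊$36,472 × 200%/9⌋ = $8,104; SL = ⌊$32,672/7⌋ = $4,667 → take DB $8,104. Book value $28,368.
Year 4: DB = ⌊$28,368 × 200%/9⌋ = $6,304; SL = ⌊$24,568/6⌋ = $4,094 → take DB $6,304. Book value $22,064.
Year 5: DB = ⌊$22,064 × 200%/9⌋ = $4,903; SL = ⌊$18,264/5⌋ = $3,652 → take DB $4,903. Book value $17,161.
Year 6: DB = ⌊$17,161 × 200%/9⌋ = $3,813; SL = ⌊$13,361/4⌋ = $3,340 → take DB $3,813. Book value $13,348.
Year 7: DB = ⌊$13,348 × 200%/9⌋ = $2,966; SL = ⌊$9,548/3⌋ = $3,182 → take SL $3,182. Book value $10,166.
Accumulated through year 7 = $60,289 − $10,166 = $50,123.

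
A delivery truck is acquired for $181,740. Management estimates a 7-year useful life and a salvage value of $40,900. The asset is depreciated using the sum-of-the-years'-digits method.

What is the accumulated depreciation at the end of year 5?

$125,750

Depreciable base = $181,740 − $40,900 = $140,840.
Sum of the years' digits = 7+6+5+4+3+2+1 = 28.
Year 1: $140,840 × 7/28 = $35,210. Book value $146,530.
Year 2: $140,840 × 6/28 = $30,180. Book value $116,350.
Year 3: $140,840 × 5/28 = $25,150. Book value $91,200.
Year 4: $140,840 × 4/28 = $20,120. Book value $71,080.
Year 5: $140,840 × 3/28 = $15,090. Book value $55,990.
Accumulated through year 5 = $181,740 − $55,990 = $125,750.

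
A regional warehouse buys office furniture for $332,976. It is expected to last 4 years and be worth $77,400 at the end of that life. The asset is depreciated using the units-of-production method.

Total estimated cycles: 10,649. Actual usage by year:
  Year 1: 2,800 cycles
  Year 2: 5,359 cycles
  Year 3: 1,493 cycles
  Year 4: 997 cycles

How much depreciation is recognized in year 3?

Depreciable base = $332,976 − $77,400 = $255,576.
Rate = $255,576 / 10,649 cycles = $24 per cycle.
Year 1: 2,800 × $24 = $67,200. Book value $265,776.
Year 2: 5,359 × $24 = $128,616. Book value $137,160.
Year 3: 1,493 × $24 = $35,832. Book value $101,328.

$35,832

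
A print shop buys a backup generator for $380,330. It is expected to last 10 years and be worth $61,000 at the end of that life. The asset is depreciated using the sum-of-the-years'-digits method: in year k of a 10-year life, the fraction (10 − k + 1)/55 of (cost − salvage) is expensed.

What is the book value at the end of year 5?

Depreciable base = $380,330 − $61,000 = $319,330.
Sum of the years' digits = 10+9+8+7+6+5+4+3+2+1 = 55.
Year 1: $319,330 × 10/55 = $58,060. Book value $322,270.
Year 2: $319,330 × 9/55 = $52,254. Book value $270,016.
Year 3: $319,330 × 8/55 = $46,448. Book value $223,568.
Year 4: $319,330 × 7/55 = $40,642. Book value $182,926.
Year 5: $319,330 × 6/55 = $34,836. Book value $148,090.

$148,090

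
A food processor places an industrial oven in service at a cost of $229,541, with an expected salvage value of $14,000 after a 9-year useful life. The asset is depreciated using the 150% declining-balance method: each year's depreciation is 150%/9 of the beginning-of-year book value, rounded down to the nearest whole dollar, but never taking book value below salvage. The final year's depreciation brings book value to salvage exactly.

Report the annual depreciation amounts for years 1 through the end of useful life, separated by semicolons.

Depreciable base = $229,541 − $14,000 = $215,541.
Year 1: ⌊$229,541 × 150%/9⌋ = $38,256. Book value $191,285.
Year 2: ⌊$191,285 × 150%/9⌋ = $31,880. Book value $159,405.
Year 3: ⌊$159,405 × 150%/9⌋ = $26,567. Book value $132,838.
Year 4: ⌊$132,838 × 150%/9⌋ = $22,139. Book value $110,699.
Year 5: ⌊$110,699 × 150%/9⌋ = $18,449. Book value $92,250.
Year 6: ⌊$92,250 × 150%/9⌋ = $15,375. Book value $76,875.
Year 7: ⌊$76,875 × 150%/9⌋ = $12,812. Book value $64,063.
Year 8: ⌊$64,063 × 150%/9⌋ = $10,677. Book value $53,386.
Year 9 (final): $53,386 − $14,000 = $39,386. Book value $14,000.

$38,256; $31,880; $26,567; $22,139; $18,449; $15,375; $12,812; $10,677; $39,386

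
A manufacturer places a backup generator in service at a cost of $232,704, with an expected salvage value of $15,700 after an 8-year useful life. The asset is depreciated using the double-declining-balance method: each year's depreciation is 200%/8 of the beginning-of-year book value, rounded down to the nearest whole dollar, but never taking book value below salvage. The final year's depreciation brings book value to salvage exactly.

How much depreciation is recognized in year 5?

Depreciable base = $232,704 − $15,700 = $217,004.
Year 1: ⌊$232,704 × 200%/8⌋ = $58,176. Book value $174,528.
Year 2: ⌊$174,528 × 200%/8⌋ = $43,632. Book value $130,896.
Year 3: ⌊$130,896 × 200%/8⌋ = $32,724. Book value $98,172.
Year 4: ⌊$98,172 × 200%/8⌋ = $24,543. Book value $73,629.
Year 5: ⌊$73,629 × 200%/8⌋ = $18,407. Book value $55,222.

$18,407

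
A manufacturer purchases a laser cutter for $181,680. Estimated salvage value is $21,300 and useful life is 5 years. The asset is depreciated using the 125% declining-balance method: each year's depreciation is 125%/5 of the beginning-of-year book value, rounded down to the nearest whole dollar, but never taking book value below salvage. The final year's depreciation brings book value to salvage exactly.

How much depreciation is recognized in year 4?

$19,161

Depreciable base = $181,680 − $21,300 = $160,380.
Year 1: ⌊$181,680 × 125%/5⌋ = $45,420. Book value $136,260.
Year 2: ⌊$136,260 × 125%/5⌋ = $34,065. Book value $102,195.
Year 3: ⌊$102,195 × 125%/5⌋ = $25,548. Book value $76,647.
Year 4: ⌊$76,647 × 125%/5⌋ = $19,161. Book value $57,486.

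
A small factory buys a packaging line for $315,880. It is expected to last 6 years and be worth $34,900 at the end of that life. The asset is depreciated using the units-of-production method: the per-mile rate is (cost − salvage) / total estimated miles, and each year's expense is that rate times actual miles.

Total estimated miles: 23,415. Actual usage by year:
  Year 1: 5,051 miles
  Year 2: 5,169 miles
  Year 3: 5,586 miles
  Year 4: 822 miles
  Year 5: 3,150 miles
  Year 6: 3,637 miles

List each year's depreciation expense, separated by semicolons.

Depreciable base = $315,880 − $34,900 = $280,980.
Rate = $280,980 / 23,415 miles = $12 per mile.
Year 1: 5,051 × $12 = $60,612. Book value $255,268.
Year 2: 5,169 × $12 = $62,028. Book value $193,240.
Year 3: 5,586 × $12 = $67,032. Book value $126,208.
Year 4: 822 × $12 = $9,864. Book value $116,344.
Year 5: 3,150 × $12 = $37,800. Book value $78,544.
Year 6: 3,637 × $12 = $43,644. Book value $34,900.

$60,612; $62,028; $67,032; $9,864; $37,800; $43,644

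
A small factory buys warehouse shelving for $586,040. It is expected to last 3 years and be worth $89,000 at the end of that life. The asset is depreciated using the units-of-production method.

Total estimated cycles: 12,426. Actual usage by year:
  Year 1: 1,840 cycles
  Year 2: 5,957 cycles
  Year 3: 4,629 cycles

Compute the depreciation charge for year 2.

Depreciable base = $586,040 − $89,000 = $497,040.
Rate = $497,040 / 12,426 cycles = $40 per cycle.
Year 1: 1,840 × $40 = $73,600. Book value $512,440.
Year 2: 5,957 × $40 = $238,280. Book value $274,160.

$238,280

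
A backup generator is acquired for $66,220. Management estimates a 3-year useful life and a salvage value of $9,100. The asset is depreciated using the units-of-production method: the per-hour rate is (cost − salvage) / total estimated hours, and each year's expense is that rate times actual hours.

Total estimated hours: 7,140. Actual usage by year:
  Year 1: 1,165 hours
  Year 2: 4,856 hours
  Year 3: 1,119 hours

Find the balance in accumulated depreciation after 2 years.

$48,168

Depreciable base = $66,220 − $9,100 = $57,120.
Rate = $57,120 / 7,140 hours = $8 per hour.
Year 1: 1,165 × $8 = $9,320. Book value $56,900.
Year 2: 4,856 × $8 = $38,848. Book value $18,052.
Accumulated through year 2 = $66,220 − $18,052 = $48,168.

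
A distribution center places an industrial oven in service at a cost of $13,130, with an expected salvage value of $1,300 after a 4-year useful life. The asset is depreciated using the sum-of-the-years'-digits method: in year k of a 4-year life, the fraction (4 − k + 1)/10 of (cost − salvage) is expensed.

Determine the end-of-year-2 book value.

$4,849

Depreciable base = $13,130 − $1,300 = $11,830.
Sum of the years' digits = 4+3+2+1 = 10.
Year 1: $11,830 × 4/10 = $4,732. Book value $8,398.
Year 2: $11,830 × 3/10 = $3,549. Book value $4,849.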